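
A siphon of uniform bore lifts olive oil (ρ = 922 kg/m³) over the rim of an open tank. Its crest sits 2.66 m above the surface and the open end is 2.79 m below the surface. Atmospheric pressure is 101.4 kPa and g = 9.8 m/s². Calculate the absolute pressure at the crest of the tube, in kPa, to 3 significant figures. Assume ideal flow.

The outlet speed comes from Torricelli: v = √(2g·2.79) = 7.39 m/s.
With constant cross-section the crest speed equals v; applying Bernoulli from the surface up to the crest, P_top = P_atm − ½ρv² − ρg·h_top.
P_top = 101400 − ½·922·7.39² − 922·9.8·2.66 = 52200 Pa.

52.2 kPa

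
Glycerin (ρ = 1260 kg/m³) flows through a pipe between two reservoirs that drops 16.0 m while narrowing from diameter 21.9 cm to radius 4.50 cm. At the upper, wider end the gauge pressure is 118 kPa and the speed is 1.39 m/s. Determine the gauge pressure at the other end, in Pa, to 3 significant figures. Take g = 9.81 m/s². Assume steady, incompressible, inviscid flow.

The volume flow rate is constant, so v₂ = (A₁/A₂)v₁ = (377/63.6)·1.39 = 8.23 m/s.
Energy conservation along the streamline gives P₂ = P₁ − ½ρ(v₂² − v₁²) − ρg(h₂ − h₁).
P₂ = 118000 + ½·1260·(1.39² − 8.23²) − 1260·9.81·(−16.0) = 118000 + (-41500) − (-198000) = 274000 Pa.

P₂ ≈ 274000 Pa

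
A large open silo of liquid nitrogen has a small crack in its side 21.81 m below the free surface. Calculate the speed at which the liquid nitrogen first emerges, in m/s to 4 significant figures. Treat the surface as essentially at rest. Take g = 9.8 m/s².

v ≈ 20.68 m/s

Bernoulli from surface to hole (P equal, v_surface ≈ 0): v = √(2gh) = √(2×9.8×21.81) = 20.68 m/s.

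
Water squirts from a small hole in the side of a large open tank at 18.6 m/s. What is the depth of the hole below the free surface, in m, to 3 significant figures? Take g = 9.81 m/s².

17.6 m

For a small hole in a large open tank, ½v² = gh, giving h = v²/(2g).
h = 18.6²/(2·9.81) = 346/19.62 = 17.6 m.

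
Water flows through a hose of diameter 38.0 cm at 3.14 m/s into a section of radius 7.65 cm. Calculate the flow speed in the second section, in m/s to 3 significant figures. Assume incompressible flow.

The volume flow rate is constant, so v₂ = (A₁/A₂)v₁ = (1130/184)·3.14 = 19.4 m/s.

v₂ ≈ 19.4 m/s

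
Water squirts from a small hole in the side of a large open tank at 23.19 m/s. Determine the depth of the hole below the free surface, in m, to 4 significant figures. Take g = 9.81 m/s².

For a small hole in a large open tank, ½v² = gh, giving h = v²/(2g).
h = 23.19²/(2·9.81) = 537.8/19.62 = 27.41 m.

h ≈ 27.41 m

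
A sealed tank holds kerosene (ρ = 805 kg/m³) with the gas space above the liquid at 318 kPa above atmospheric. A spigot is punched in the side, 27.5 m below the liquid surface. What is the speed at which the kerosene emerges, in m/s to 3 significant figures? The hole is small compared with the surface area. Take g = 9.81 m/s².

v ≈ 36.5 m/s

Take point 1 at the surface (v₁ ≈ 0) and point 2 at the hole (at atmospheric pressure). Bernoulli: P₁ + ρg h = P_atm + ½ρv₂².
With P₁ − P_atm = 318000 Pa, v₂ = √(2gh + 2ΔP/ρ) = √(2·9.81·27.5 + 2·318000/805) = 36.5 m/s.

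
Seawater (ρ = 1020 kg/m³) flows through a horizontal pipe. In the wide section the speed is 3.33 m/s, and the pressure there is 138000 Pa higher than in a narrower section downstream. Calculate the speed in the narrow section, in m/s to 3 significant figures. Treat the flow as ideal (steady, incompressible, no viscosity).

v₂ = 16.8 m/s

With h₁ = h₂, rearranging Bernoulli gives v₂ = √(v₁² + 2ΔP/ρ).
v₂ = √(3.33² + 2·138000/1020) = √(11.1 + 271) = 16.8 m/s.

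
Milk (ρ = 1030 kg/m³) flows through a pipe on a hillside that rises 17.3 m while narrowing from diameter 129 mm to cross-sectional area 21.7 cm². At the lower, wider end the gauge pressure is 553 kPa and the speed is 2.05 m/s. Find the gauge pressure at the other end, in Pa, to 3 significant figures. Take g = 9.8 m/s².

P₂ ≈ 302000 Pa

Continuity gives A₁v₁ = A₂v₂, so v₂ = (131 cm²)/(21.7 cm²) × 2.05 m/s = 12.3 m/s.
Bernoulli: P₁ + ½ρv₁² + ρg h₁ = P₂ + ½ρv₂² + ρg h₂, so P₂ = P₁ + ½ρ(v₁² − v₂²) − ρg(h₂ − h₁).
P₂ = 553000 + ½·1030·(2.05² − 12.3²) − 1030·9.8·(+17.3) = 553000 + (-76300) − (175000) = 302000 Pa.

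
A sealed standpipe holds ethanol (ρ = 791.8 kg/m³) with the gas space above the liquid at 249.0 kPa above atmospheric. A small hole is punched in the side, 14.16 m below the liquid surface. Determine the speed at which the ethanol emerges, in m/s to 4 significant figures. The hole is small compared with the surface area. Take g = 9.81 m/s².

Take point 1 at the surface (v₁ ≈ 0) and point 2 at the hole (at atmospheric pressure). Bernoulli: P₁ + ρg h = P_atm + ½ρv₂².
With P₁ − P_atm = 249000 Pa, v₂ = √(2gh + 2ΔP/ρ) = √(2·9.81·14.16 + 2·249000/791.8) = 30.11 m/s.

30.11 m/s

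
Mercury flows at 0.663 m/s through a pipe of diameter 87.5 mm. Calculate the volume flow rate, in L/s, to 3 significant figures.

Q = A·v = 0.00601 m² × 0.663 m/s = 0.00399 m³/s.
Converting: 0.00399 m³/s × 1000 = 3.99 L/s.

Q ≈ 3.99 L/s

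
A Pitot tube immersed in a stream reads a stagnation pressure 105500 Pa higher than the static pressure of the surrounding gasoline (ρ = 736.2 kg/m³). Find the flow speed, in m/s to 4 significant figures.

v ≈ 16.93 m/s

Bernoulli between the free stream and the stagnation point: ½ρv² = P_stag − P_static.
v = √(2ΔP/ρ) = √(2·105500/736.2) = 16.93 m/s.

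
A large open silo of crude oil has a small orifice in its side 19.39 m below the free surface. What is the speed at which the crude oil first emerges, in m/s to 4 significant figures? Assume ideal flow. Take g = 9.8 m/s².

Bernoulli from surface to hole (P equal, v_surface ≈ 0): v = √(2gh) = √(2×9.8×19.39) = 19.49 m/s.

19.49 m/s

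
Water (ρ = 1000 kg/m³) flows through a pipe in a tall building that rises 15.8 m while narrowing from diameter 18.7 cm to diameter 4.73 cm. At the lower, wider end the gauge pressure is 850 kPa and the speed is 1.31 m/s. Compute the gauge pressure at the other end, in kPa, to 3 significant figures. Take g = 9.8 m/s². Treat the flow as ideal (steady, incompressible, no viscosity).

Continuity gives A₁v₁ = A₂v₂, so v₂ = (275 cm²)/(17.6 cm²) × 1.31 m/s = 20.5 m/s.
Energy conservation along the streamline gives P₂ = P₁ − ½ρ(v₂² − v₁²) − ρg(h₂ − h₁).
P₂ = 850000 + ½·1000·(1.31² − 20.5²) − 1000·9.8·(+15.8) = 850000 + (-209000) − (155000) = 486000 Pa.

486 kPa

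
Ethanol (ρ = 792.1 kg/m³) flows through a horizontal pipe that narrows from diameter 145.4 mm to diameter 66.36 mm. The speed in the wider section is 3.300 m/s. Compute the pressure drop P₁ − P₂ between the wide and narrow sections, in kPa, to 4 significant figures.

By continuity, v₂ = v₁·A₁/A₂ = 3.300·(166.0/34.59) = 15.84 m/s.
The pipe is horizontal, so Bernoulli reduces to P₁ + ½ρv₁² = P₂ + ½ρv₂².
P₁ − P₂ = ½·792.1·(15.84² − 3.300²) = ½·792.1·240.1 = 95090 Pa.

ΔP = 95.09 kPa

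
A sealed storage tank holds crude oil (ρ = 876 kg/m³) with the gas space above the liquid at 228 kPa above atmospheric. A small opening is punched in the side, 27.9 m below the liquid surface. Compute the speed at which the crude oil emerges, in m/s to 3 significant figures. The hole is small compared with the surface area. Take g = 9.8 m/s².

v ≈ 32.7 m/s

Take point 1 at the surface (v₁ ≈ 0) and point 2 at the hole (at atmospheric pressure). Bernoulli: P₁ + ρg h = P_atm + ½ρv₂².
With P₁ − P_atm = 228000 Pa, v₂ = √(2gh + 2ΔP/ρ) = √(2·9.8·27.9 + 2·228000/876) = 32.7 m/s.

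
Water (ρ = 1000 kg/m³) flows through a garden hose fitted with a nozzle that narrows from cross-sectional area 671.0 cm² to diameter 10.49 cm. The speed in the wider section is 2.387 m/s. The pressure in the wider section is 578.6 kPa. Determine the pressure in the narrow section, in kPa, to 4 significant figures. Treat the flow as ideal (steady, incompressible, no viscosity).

P₂ ≈ 409.7 kPa

By continuity, v₂ = v₁·A₁/A₂ = 2.387·(671.0/86.43) = 18.53 m/s.
Bernoulli (h₁ = h₂): P₁ − P₂ = ½ρ(v₂² − v₁²).
P₂ = P₁ − ½ρ(v₂² − v₁²) = 578600 − ½·1000·(18.53² − 2.387²) = 578600 − 168900 = 409700 Pa.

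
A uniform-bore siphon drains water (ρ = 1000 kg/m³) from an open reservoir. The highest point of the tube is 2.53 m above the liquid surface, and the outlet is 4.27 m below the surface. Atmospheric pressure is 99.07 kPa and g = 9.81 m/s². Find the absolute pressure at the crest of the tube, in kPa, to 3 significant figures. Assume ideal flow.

From the surface to the outlet (both open to atmosphere, surface at rest): v = √(2g·h_out) = √(2·9.81·4.27) = 9.15 m/s.
The bore is uniform, so the speed at the crest is the same v. Bernoulli surface→crest: P_atm = P_top + ½ρv² + ρg·h_top.
P_top = 99070 − ½·1000·9.15² − 1000·9.81·2.53 = 32400 Pa.

P_top ≈ 32.4 kPa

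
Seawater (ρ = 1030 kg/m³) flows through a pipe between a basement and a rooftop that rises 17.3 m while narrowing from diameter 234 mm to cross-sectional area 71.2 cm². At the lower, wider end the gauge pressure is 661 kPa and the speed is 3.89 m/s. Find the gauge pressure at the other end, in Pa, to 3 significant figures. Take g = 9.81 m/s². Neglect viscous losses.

210000 Pa

The volume flow rate is constant, so v₂ = (A₁/A₂)v₁ = (430/71.2)·3.89 = 23.5 m/s.
Applying Bernoulli between the two ends and solving for P₂: P₂ = P₁ + ½ρ(v₁² − v₂²) − ρgΔh.
P₂ = 661000 + ½·1030·(3.89² − 23.5²) − 1030·9.81·(+17.3) = 661000 + (-277000) − (175000) = 210000 Pa.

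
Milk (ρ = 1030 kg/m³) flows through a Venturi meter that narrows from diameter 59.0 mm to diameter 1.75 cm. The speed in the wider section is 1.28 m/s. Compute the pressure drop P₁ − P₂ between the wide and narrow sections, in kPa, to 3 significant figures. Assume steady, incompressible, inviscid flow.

108 kPa

Mass conservation (A₁v₁ = A₂v₂) gives v₂ = 1.28 × 27.3/2.41 = 14.5 m/s.
Along the horizontal streamline, P + ½ρv² is constant.
P₁ − P₂ = ½·1030·(14.5² − 1.28²) = ½·1030·210 = 108000 Pa.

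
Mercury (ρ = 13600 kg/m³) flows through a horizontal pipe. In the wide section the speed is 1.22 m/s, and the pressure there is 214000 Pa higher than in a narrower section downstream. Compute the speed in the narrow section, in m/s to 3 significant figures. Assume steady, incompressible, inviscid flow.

v₂ ≈ 5.74 m/s

With h₁ = h₂, rearranging Bernoulli gives v₂ = √(v₁² + 2ΔP/ρ).
v₂ = √(1.22² + 2·214000/13600) = √(1.49 + 31.5) = 5.74 m/s.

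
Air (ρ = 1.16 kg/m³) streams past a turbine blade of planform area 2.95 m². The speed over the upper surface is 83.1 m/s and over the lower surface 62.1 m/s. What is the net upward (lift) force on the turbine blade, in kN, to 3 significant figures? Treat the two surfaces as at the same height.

The faster flow above has the lower pressure; Bernoulli (same height) gives ΔP = ½ρ(v_up² − v_low²).
ΔP = ½·1.16·(83.1² − 62.1²) = 1770 Pa.
Lift = ΔP · A = 1770 × 2.95 = 5220 N.

F ≈ 5.22 kN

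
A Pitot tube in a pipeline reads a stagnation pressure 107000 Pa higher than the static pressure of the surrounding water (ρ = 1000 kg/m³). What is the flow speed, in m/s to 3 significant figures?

14.6 m/s

The dynamic pressure equals the rise in static pressure at the stagnation point: ΔP = ½ρv².
v = √(2ΔP/ρ) = √(2·107000/1000) = 14.6 m/s.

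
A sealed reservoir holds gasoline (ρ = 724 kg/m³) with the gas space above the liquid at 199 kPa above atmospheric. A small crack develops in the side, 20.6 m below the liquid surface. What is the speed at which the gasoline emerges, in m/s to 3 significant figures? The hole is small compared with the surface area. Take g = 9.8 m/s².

v ≈ 30.9 m/s

Take point 1 at the surface (v₁ ≈ 0) and point 2 at the hole (at atmospheric pressure). Bernoulli: P₁ + ρg h = P_atm + ½ρv₂².
With P₁ − P_atm = 199000 Pa, v₂ = √(2gh + 2ΔP/ρ) = √(2·9.8·20.6 + 2·199000/724) = 30.9 m/s.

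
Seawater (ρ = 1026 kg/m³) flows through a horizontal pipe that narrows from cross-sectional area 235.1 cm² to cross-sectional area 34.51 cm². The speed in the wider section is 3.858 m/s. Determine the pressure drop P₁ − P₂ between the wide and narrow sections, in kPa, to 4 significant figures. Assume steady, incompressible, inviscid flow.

Continuity gives A₁v₁ = A₂v₂, so v₂ = (235.1 cm²)/(34.51 cm²) × 3.858 m/s = 26.28 m/s.
With no height change, Bernoulli's equation is P₁ + ½ρv₁² = P₂ + ½ρv₂².
P₁ − P₂ = ½·1026·(26.28² − 3.858²) = ½·1026·675.9 = 346700 Pa.

ΔP = 346.7 kPa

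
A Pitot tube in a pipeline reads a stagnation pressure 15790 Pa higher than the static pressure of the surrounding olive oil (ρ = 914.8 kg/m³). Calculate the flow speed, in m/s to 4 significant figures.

At the stagnation point the flow is brought to rest, so Bernoulli gives P_stag − P_static = ½ρv².
v = √(2ΔP/ρ) = √(2·15790/914.8) = 5.875 m/s.

5.875 m/s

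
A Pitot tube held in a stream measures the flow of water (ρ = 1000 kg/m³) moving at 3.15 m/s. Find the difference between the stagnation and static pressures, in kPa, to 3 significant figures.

The dynamic pressure equals the rise in static pressure at the stagnation point: ΔP = ½ρv².
ΔP = ½·1000·3.15² = 4960 Pa.

ΔP = 4.96 kPa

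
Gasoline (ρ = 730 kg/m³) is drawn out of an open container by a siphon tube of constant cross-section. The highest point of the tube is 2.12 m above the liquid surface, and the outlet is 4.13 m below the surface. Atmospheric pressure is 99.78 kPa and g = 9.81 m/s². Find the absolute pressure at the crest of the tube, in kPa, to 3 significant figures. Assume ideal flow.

55.0 kPa

The outlet speed comes from Torricelli: v = √(2g·4.13) = 9.00 m/s.
Continuity keeps v the same throughout the tube; from surface to crest, P_atm + 0 = P_top + ½ρv² + ρg·h_top.
P_top = 99780 − ½·730·9.00² − 730·9.81·2.12 = 55000 Pa.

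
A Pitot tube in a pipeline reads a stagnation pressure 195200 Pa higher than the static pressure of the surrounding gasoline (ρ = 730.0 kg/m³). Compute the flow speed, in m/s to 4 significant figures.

v = 23.13 m/s

At the stagnation point the flow is brought to rest, so Bernoulli gives P_stag − P_static = ½ρv².
v = √(2ΔP/ρ) = √(2·195200/730.0) = 23.13 m/s.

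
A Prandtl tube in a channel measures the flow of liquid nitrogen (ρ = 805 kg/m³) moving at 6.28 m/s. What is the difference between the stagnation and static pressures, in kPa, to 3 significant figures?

ΔP ≈ 15.9 kPa

Bernoulli between the free stream and the stagnation point: ½ρv² = P_stag − P_static.
ΔP = ½·805·6.28² = 15900 Pa.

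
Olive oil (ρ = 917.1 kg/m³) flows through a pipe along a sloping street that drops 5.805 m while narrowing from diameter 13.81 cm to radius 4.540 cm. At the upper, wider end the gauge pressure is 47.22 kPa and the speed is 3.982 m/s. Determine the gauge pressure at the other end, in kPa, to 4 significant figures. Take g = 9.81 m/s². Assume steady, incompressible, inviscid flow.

Mass conservation (A₁v₁ = A₂v₂) gives v₂ = 3.982 × 149.8/64.75 = 9.211 m/s.
Bernoulli: P₁ + ½ρv₁² + ρg h₁ = P₂ + ½ρv₂² + ρg h₂, so P₂ = P₁ + ½ρ(v₁² − v₂²) − ρg(h₂ − h₁).
P₂ = 47220 + ½·917.1·(3.982² − 9.211²) − 917.1·9.81·(−5.805) = 47220 + (-31640) − (-52230) = 67810 Pa.

P₂ ≈ 67.81 kPa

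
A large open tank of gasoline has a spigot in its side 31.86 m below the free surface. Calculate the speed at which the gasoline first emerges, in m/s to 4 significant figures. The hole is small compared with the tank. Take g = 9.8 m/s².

v ≈ 24.99 m/s

With the surface at rest and both surface and jet at atmospheric pressure, Bernoulli gives ρg h = ½ρv², so v = √(2gh) = √(2·9.8·31.86) = 24.99 m/s.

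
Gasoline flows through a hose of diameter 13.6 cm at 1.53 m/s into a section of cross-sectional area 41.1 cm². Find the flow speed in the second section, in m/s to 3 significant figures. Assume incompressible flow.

Mass conservation (A₁v₁ = A₂v₂) gives v₂ = 1.53 × 145/41.1 = 5.41 m/s.

v₂ ≈ 5.41 m/s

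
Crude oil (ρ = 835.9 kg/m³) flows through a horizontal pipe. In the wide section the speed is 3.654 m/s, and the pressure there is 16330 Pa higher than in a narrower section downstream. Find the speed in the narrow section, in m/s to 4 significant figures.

v₂ ≈ 7.240 m/s

Horizontal Bernoulli: P₁ + ½ρv₁² = P₂ + ½ρv₂², so v₂² = v₁² + 2(P₁ − P₂)/ρ.
v₂ = √(3.654² + 2·16330/835.9) = √(13.35 + 39.07) = 7.240 m/s.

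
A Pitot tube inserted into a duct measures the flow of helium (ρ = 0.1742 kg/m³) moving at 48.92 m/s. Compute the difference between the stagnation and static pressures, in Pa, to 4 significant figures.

ΔP ≈ 208.4 Pa

Bernoulli between the free stream and the stagnation point: ½ρv² = P_stag − P_static.
ΔP = ½·0.1742·48.92² = 208.4 Pa.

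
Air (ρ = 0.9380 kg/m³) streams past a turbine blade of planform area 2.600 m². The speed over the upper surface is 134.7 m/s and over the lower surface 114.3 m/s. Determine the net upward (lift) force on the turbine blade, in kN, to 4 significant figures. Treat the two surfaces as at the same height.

From P + ½ρv² = const at equal height, P_low − P_up = ½ρ(v_up² − v_low²).
ΔP = ½·0.9380·(134.7² − 114.3²) = 2382 Pa.
Lift = ΔP · A = 2382 × 2.600 = 6194 N.

6.194 kN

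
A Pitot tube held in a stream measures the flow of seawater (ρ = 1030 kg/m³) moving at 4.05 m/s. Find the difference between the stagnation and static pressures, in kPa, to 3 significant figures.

The dynamic pressure equals the rise in static pressure at the stagnation point: ΔP = ½ρv².
ΔP = ½·1030·4.05² = 8450 Pa.

ΔP ≈ 8.45 kPa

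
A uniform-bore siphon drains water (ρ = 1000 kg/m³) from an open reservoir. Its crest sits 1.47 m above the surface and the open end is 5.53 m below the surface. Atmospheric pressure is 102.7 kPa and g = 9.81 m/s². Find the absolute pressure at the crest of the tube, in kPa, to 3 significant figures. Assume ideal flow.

The outlet speed comes from Torricelli: v = √(2g·5.53) = 10.4 m/s.
With constant cross-section the crest speed equals v; applying Bernoulli from the surface up to the crest, P_top = P_atm − ½ρv² − ρg·h_top.
P_top = 102700 − ½·1000·10.4² − 1000·9.81·1.47 = 34000 Pa.

P_top = 34.0 kPa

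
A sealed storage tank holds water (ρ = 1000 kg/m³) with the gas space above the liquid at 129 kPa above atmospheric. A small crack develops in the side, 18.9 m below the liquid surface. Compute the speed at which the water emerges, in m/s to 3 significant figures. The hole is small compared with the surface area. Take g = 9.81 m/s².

Take point 1 at the surface (v₁ ≈ 0) and point 2 at the hole (at atmospheric pressure). Bernoulli: P₁ + ρg h = P_atm + ½ρv₂².
With P₁ − P_atm = 129000 Pa, v₂ = √(2gh + 2ΔP/ρ) = √(2·9.81·18.9 + 2·129000/1000) = 25.1 m/s.

25.1 m/s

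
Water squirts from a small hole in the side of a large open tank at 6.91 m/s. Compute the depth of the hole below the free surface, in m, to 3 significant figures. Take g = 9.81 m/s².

For a small hole in a large open tank, ½v² = gh, giving h = v²/(2g).
h = 6.91²/(2·9.81) = 47.7/19.62 = 2.43 m.

h = 2.43 m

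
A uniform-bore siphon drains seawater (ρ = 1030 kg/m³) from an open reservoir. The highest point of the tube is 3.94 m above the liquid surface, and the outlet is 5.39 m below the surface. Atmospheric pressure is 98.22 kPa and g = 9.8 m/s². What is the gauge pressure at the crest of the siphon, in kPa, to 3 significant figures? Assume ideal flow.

P_gauge ≈ -94.2 kPa

The outlet speed comes from Torricelli: v = √(2g·5.39) = 10.3 m/s.
With constant cross-section the crest speed equals v; applying Bernoulli from the surface up to the crest, P_top = P_atm − ½ρv² − ρg·h_top.
P_top = 98220 − ½·1030·10.3² − 1030·9.8·3.94 = 4040 Pa. So P_gauge = P_top − P_atm = -94200 Pa.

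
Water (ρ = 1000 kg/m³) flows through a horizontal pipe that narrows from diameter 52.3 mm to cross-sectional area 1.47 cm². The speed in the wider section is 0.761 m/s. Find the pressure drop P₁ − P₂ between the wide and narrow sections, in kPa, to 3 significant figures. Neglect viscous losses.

Mass conservation (A₁v₁ = A₂v₂) gives v₂ = 0.761 × 21.5/1.47 = 11.1 m/s.
Along the horizontal streamline, P + ½ρv² is constant.
P₁ − P₂ = ½·1000·(11.1² − 0.761²) = ½·1000·123 = 61600 Pa.

ΔP = 61.6 kPa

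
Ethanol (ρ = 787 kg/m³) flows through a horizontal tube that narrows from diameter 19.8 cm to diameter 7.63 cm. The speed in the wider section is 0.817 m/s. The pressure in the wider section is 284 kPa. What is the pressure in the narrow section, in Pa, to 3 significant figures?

P₂ ≈ 272000 Pa

The volume flow rate is constant, so v₂ = (A₁/A₂)v₁ = (308/45.7)·0.817 = 5.50 m/s.
With no height change, Bernoulli's equation is P₁ + ½ρv₁² = P₂ + ½ρv₂².
P₂ = P₁ − ½ρ(v₂² − v₁²) = 284000 − ½·787·(5.50² − 0.817²) = 284000 − 11600 = 272000 Pa.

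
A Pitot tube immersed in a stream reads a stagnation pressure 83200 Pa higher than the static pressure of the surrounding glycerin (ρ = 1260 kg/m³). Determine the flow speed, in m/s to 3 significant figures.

Bernoulli between the free stream and the stagnation point: ½ρv² = P_stag − P_static.
v = √(2ΔP/ρ) = √(2·83200/1260) = 11.5 m/s.

11.5 m/s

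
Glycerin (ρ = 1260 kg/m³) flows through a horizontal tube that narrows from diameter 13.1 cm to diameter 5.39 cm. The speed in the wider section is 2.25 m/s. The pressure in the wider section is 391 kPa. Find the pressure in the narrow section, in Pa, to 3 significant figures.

By continuity, v₂ = v₁·A₁/A₂ = 2.25·(135/22.8) = 13.3 m/s.
Bernoulli (h₁ = h₂): P₁ − P₂ = ½ρ(v₂² − v₁²).
P₂ = P₁ − ½ρ(v₂² − v₁²) = 391000 − ½·1260·(13.3² − 2.25²) = 391000 − 108000 = 283000 Pa.

P₂ ≈ 283000 Pa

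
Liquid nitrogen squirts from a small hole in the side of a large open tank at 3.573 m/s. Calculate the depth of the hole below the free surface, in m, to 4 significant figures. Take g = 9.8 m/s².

h ≈ 0.6513 m

Inverting v = √(2gh) gives h = v² / 2g.
h = 3.573²/(2·9.8) = 12.77/19.60 = 0.6513 m.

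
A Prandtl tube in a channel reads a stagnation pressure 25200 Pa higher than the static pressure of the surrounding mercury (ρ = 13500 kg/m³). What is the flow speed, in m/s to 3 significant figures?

At the stagnation point the flow is brought to rest, so Bernoulli gives P_stag − P_static = ½ρv².
v = √(2ΔP/ρ) = √(2·25200/13500) = 1.93 m/s.

1.93 m/s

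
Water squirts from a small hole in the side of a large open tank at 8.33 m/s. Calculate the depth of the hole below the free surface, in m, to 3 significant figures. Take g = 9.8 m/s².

h ≈ 3.54 m

Inverting v = √(2gh) gives h = v² / 2g.
h = 8.33²/(2·9.8) = 69.4/19.60 = 3.54 m.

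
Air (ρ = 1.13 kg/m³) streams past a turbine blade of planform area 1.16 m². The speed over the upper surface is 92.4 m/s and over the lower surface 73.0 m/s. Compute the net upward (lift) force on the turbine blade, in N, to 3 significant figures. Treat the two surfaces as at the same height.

F = 2100 N

From P + ½ρv² = const at equal height, P_low − P_up = ½ρ(v_up² − v_low²).
ΔP = ½·1.13·(92.4² − 73.0²) = 1810 Pa.
Lift = ΔP · A = 1810 × 1.16 = 2100 N.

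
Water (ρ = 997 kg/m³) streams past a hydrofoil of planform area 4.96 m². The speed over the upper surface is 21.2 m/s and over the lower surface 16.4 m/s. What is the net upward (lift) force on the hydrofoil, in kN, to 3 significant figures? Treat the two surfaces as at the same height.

The faster flow above has the lower pressure; Bernoulli (same height) gives ΔP = ½ρ(v_up² − v_low²).
ΔP = ½·997·(21.2² − 16.4²) = 90000 Pa.
Lift = ΔP · A = 90000 × 4.96 = 446000 N.

F ≈ 446 kN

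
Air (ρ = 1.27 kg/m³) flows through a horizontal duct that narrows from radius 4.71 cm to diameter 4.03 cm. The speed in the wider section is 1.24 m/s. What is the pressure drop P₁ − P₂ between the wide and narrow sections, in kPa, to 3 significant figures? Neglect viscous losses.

0.0282 kPa

The volume flow rate is constant, so v₂ = (A₁/A₂)v₁ = (69.7/12.8)·1.24 = 6.78 m/s.
With no height change, Bernoulli's equation is P₁ + ½ρv₁² = P₂ + ½ρv₂².
P₁ − P₂ = ½·1.27·(6.78² − 1.24²) = ½·1.27·44.4 = 28.2 Pa.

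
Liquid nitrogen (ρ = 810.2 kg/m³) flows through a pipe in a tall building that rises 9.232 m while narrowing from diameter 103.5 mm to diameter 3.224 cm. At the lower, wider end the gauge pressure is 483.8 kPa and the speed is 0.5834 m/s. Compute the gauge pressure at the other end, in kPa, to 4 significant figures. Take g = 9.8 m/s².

P₂ = 396.0 kPa

Mass conservation (A₁v₁ = A₂v₂) gives v₂ = 0.5834 × 84.13/8.164 = 6.013 m/s.
Applying Bernoulli between the two ends and solving for P₂: P₂ = P₁ + ½ρ(v₁² − v₂²) − ρgΔh.
P₂ = 483800 + ½·810.2·(0.5834² − 6.013²) − 810.2·9.8·(+9.232) = 483800 + (-14510) − (73300) = 396000 Pa.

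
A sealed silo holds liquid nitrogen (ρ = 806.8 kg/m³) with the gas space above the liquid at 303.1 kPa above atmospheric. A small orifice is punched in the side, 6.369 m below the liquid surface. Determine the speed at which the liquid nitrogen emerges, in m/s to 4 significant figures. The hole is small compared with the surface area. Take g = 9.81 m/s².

29.60 m/s

Take point 1 at the surface (v₁ ≈ 0) and point 2 at the hole (at atmospheric pressure). Bernoulli: P₁ + ρg h = P_atm + ½ρv₂².
With P₁ − P_atm = 303100 Pa, v₂ = √(2gh + 2ΔP/ρ) = √(2·9.81·6.369 + 2·303100/806.8) = 29.60 m/s.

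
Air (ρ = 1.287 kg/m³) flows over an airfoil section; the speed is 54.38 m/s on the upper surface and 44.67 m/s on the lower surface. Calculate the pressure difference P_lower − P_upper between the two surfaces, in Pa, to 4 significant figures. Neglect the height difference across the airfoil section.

Bernoulli (same height): P_lower − P_upper = ½ρ(v_upper² − v_lower²).
ΔP = ½·1.287·(54.38² − 44.67²) = 618.9 Pa.

ΔP ≈ 618.9 Pa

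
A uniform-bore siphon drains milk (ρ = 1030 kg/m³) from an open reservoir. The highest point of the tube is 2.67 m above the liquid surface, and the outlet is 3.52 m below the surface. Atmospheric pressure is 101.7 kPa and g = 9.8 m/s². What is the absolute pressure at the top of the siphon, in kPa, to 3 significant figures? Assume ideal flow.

P_top = 39.2 kPa

From the surface to the outlet (both open to atmosphere, surface at rest): v = √(2g·h_out) = √(2·9.8·3.52) = 8.31 m/s.
With constant cross-section the crest speed equals v; applying Bernoulli from the surface up to the crest, P_top = P_atm − ½ρv² − ρg·h_top.
P_top = 101700 − ½·1030·8.31² − 1030·9.8·2.67 = 39200 Pa.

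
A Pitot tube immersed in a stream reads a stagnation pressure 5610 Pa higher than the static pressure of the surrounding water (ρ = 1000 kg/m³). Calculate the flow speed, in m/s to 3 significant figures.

Bernoulli between the free stream and the stagnation point: ½ρv² = P_stag − P_static.
v = √(2ΔP/ρ) = √(2·5610/1000) = 3.35 m/s.

v = 3.35 m/s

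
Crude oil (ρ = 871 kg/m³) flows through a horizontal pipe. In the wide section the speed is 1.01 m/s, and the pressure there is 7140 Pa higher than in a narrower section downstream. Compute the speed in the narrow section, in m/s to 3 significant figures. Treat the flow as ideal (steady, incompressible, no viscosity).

Horizontal Bernoulli: P₁ + ½ρv₁² = P₂ + ½ρv₂², so v₂² = v₁² + 2(P₁ − P₂)/ρ.
v₂ = √(1.01² + 2·7140/871) = √(1.02 + 16.4) = 4.17 m/s.

v₂ ≈ 4.17 m/s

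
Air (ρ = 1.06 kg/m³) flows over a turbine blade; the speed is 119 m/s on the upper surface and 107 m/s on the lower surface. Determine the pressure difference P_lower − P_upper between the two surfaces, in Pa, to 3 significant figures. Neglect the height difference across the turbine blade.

With negligible Δh, P + ½ρv² is constant, so P_low − P_up = ½ρ(v_up² − v_low²).
ΔP = ½·1.06·(119² − 107²) = 1440 Pa.

ΔP ≈ 1440 Pa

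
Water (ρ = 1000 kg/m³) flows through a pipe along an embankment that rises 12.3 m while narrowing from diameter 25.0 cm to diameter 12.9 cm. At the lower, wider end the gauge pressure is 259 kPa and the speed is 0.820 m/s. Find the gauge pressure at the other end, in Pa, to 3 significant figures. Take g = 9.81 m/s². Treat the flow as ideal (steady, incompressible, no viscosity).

Mass conservation (A₁v₁ = A₂v₂) gives v₂ = 0.820 × 491/131 = 3.08 m/s.
Energy conservation along the streamline gives P₂ = P₁ − ½ρ(v₂² − v₁²) − ρg(h₂ − h₁).
P₂ = 259000 + ½·1000·(0.820² − 3.08²) − 1000·9.81·(+12.3) = 259000 + (-4410) − (121000) = 134000 Pa.

P₂ = 134000 Pa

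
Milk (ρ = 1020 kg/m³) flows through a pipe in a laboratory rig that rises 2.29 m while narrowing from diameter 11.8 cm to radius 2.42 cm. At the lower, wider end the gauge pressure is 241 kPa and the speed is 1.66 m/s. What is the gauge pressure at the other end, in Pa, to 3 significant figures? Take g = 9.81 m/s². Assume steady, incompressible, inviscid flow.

P₂ = 170000 Pa

Continuity gives A₁v₁ = A₂v₂, so v₂ = (109 cm²)/(18.4 cm²) × 1.66 m/s = 9.87 m/s.
Energy conservation along the streamline gives P₂ = P₁ − ½ρ(v₂² − v₁²) − ρg(h₂ − h₁).
P₂ = 241000 + ½·1020·(1.66² − 9.87²) − 1020·9.81·(+2.29) = 241000 + (-48200) − (22900) = 170000 Pa.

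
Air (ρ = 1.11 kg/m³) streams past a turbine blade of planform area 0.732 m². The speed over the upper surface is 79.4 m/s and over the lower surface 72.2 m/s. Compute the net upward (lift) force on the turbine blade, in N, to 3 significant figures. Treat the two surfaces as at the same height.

The faster flow above has the lower pressure; Bernoulli (same height) gives ΔP = ½ρ(v_up² − v_low²).
ΔP = ½·1.11·(79.4² − 72.2²) = 606 Pa.
Lift = ΔP · A = 606 × 0.732 = 443 N.

F ≈ 443 N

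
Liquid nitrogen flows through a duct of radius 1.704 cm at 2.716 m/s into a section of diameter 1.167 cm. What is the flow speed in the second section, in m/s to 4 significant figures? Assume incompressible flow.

The volume flow rate is constant, so v₂ = (A₁/A₂)v₁ = (9.122/1.070)·2.716 = 23.16 m/s.

v₂ ≈ 23.16 m/s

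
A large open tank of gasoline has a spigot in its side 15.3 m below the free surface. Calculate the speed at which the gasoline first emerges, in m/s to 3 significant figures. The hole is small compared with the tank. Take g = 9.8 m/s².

Bernoulli from surface to hole (P equal, v_surface ≈ 0): v = √(2gh) = √(2×9.8×15.3) = 17.3 m/s.

v ≈ 17.3 m/s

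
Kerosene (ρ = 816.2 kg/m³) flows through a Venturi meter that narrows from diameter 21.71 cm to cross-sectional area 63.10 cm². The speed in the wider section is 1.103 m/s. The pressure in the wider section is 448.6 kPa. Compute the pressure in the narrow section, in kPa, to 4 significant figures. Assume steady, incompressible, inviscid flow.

Continuity gives A₁v₁ = A₂v₂, so v₂ = (370.2 cm²)/(63.10 cm²) × 1.103 m/s = 6.471 m/s.
Along the horizontal streamline, P + ½ρv² is constant.
P₂ = P₁ − ½ρ(v₂² − v₁²) = 448600 − ½·816.2·(6.471² − 1.103²) = 448600 − 16590 = 432000 Pa.

P₂ ≈ 432.0 kPa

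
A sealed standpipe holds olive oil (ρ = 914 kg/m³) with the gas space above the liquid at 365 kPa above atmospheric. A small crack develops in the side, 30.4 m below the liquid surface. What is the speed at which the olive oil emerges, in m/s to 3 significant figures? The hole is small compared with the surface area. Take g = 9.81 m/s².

v ≈ 37.4 m/s

Take point 1 at the surface (v₁ ≈ 0) and point 2 at the hole (at atmospheric pressure). Bernoulli: P₁ + ρg h = P_atm + ½ρv₂².
With P₁ − P_atm = 365000 Pa, v₂ = √(2gh + 2ΔP/ρ) = √(2·9.81·30.4 + 2·365000/914) = 37.4 m/s.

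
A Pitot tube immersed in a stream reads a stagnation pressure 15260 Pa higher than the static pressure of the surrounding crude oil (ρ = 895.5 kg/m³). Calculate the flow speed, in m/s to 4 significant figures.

Bernoulli between the free stream and the stagnation point: ½ρv² = P_stag − P_static.
v = √(2ΔP/ρ) = √(2·15260/895.5) = 5.838 m/s.

v ≈ 5.838 m/s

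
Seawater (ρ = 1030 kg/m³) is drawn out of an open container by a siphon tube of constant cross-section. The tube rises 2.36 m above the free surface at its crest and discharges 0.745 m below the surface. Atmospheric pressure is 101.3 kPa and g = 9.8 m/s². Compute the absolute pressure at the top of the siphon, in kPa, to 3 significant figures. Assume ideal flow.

Bernoulli surface→outlet gives ½v² = g·h_out, so v = √(2·9.8·0.745) = 3.82 m/s.
With constant cross-section the crest speed equals v; applying Bernoulli from the surface up to the crest, P_top = P_atm − ½ρv² − ρg·h_top.
P_top = 101300 − ½·1030·3.82² − 1030·9.8·2.36 = 70000 Pa.

P_top ≈ 70.0 kPa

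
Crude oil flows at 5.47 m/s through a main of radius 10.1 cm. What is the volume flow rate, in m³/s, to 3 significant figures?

Q ≈ 0.175 m³/s

Q = A·v = 0.0320 m² × 5.47 m/s = 0.175 m³/s.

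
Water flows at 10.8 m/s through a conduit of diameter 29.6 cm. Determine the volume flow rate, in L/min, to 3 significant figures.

Q = A·v = 0.0688 m² × 10.8 m/s = 0.743 m³/s.
Converting: 0.743 m³/s × 60000 = 44600 L/min.

Q = 44600 L/min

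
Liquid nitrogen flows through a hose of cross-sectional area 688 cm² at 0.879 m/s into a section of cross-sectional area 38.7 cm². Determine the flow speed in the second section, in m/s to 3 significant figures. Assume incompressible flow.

15.6 m/s

Continuity gives A₁v₁ = A₂v₂, so v₂ = (688 cm²)/(38.7 cm²) × 0.879 m/s = 15.6 m/s.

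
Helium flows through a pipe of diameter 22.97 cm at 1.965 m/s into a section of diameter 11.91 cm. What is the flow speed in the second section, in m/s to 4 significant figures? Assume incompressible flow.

Mass conservation (A₁v₁ = A₂v₂) gives v₂ = 1.965 × 414.4/111.4 = 7.309 m/s.

7.309 m/s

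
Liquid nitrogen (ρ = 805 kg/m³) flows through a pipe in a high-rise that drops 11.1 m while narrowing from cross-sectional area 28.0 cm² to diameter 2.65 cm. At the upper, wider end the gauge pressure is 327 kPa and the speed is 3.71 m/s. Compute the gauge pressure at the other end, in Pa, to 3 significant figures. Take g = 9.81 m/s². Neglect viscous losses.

P₂ ≈ 277000 Pa

Mass conservation (A₁v₁ = A₂v₂) gives v₂ = 3.71 × 28.0/5.52 = 18.8 m/s.
Bernoulli: P₁ + ½ρv₁² + ρg h₁ = P₂ + ½ρv₂² + ρg h₂, so P₂ = P₁ + ½ρ(v₁² − v₂²) − ρg(h₂ − h₁).
P₂ = 327000 + ½·805·(3.71² − 18.8²) − 805·9.81·(−11.1) = 327000 + (-137000) − (-87700) = 277000 Pa.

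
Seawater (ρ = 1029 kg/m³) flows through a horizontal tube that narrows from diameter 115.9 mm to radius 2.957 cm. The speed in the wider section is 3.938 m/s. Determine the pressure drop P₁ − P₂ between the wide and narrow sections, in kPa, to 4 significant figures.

ΔP ≈ 109.7 kPa

By continuity, v₂ = v₁·A₁/A₂ = 3.938·(105.5/27.47) = 15.12 m/s.
Bernoulli (h₁ = h₂): P₁ − P₂ = ½ρ(v₂² − v₁²).
P₁ − P₂ = ½·1029·(15.12² − 3.938²) = ½·1029·213.2 = 109700 Pa.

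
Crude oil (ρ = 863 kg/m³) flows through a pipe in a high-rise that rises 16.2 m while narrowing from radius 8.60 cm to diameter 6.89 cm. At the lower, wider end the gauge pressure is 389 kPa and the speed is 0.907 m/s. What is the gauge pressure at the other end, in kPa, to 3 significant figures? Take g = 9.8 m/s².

239 kPa

Mass conservation (A₁v₁ = A₂v₂) gives v₂ = 0.907 × 232/37.3 = 5.65 m/s.
Energy conservation along the streamline gives P₂ = P₁ − ½ρ(v₂² − v₁²) − ρg(h₂ − h₁).
P₂ = 389000 + ½·863·(0.907² − 5.65²) − 863·9.8·(+16.2) = 389000 + (-13400) − (137000) = 239000 Pa.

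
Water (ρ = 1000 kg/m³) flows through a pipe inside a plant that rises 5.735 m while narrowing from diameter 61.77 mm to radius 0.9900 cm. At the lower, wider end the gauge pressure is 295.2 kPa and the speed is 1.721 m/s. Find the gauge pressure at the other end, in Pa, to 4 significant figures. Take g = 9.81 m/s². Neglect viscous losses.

By continuity, v₂ = v₁·A₁/A₂ = 1.721·(29.97/3.079) = 16.75 m/s.
Applying Bernoulli between the two ends and solving for P₂: P₂ = P₁ + ½ρ(v₁² − v₂²) − ρgΔh.
P₂ = 295200 + ½·1000·(1.721² − 16.75²) − 1000·9.81·(+5.735) = 295200 + (-138800) − (56260) = 100100 Pa.

P₂ ≈ 100100 Pa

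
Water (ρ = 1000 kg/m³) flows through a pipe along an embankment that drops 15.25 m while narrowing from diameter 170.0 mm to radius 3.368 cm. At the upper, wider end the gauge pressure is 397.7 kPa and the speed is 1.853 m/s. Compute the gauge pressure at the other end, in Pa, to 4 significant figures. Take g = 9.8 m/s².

Continuity gives A₁v₁ = A₂v₂, so v₂ = (227.0 cm²)/(35.64 cm²) × 1.853 m/s = 11.80 m/s.
Energy conservation along the streamline gives P₂ = P₁ − ½ρ(v₂² − v₁²) − ρg(h₂ − h₁).
P₂ = 397700 + ½·1000·(1.853² − 11.80²) − 1000·9.8·(−15.25) = 397700 + (-67930) − (-149400) = 479200 Pa.

P₂ ≈ 479200 Pa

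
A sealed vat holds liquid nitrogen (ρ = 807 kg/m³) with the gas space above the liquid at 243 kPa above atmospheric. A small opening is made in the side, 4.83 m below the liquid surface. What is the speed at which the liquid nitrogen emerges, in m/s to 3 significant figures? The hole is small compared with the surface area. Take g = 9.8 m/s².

Take point 1 at the surface (v₁ ≈ 0) and point 2 at the hole (at atmospheric pressure). Bernoulli: P₁ + ρg h = P_atm + ½ρv₂².
With P₁ − P_atm = 243000 Pa, v₂ = √(2gh + 2ΔP/ρ) = √(2·9.8·4.83 + 2·243000/807) = 26.4 m/s.

26.4 m/s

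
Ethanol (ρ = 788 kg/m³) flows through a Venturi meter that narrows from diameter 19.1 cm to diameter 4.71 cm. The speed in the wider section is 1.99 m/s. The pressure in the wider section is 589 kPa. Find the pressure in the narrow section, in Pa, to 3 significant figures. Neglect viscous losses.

By continuity, v₂ = v₁·A₁/A₂ = 1.99·(287/17.4) = 32.7 m/s.
With no height change, Bernoulli's equation is P₁ + ½ρv₁² = P₂ + ½ρv₂².
P₂ = P₁ − ½ρ(v₂² − v₁²) = 589000 − ½·788·(32.7² − 1.99²) = 589000 − 420000 = 169000 Pa.

P₂ = 169000 Pa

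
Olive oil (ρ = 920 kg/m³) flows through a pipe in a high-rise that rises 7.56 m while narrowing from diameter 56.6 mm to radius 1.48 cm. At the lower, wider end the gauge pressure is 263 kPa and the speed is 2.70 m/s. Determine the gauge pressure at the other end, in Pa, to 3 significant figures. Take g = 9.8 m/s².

P₂ ≈ 153000 Pa

Mass conservation (A₁v₁ = A₂v₂) gives v₂ = 2.70 × 25.2/6.88 = 9.87 m/s.
Bernoulli: P₁ + ½ρv₁² + ρg h₁ = P₂ + ½ρv₂² + ρg h₂, so P₂ = P₁ + ½ρ(v₁² − v₂²) − ρg(h₂ − h₁).
P₂ = 263000 + ½·920·(2.70² − 9.87²) − 920·9.8·(+7.56) = 263000 + (-41500) − (68200) = 153000 Pa.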